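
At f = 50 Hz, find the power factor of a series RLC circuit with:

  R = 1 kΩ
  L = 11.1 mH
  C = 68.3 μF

Step 1 — Angular frequency: ω = 2π·f = 2π·50 = 314.2 rad/s.
Step 2 — Component impedances:
  R: Z = R = 1000 Ω
  L: Z = jωL = j·314.2·0.0111 = 0 + j3.487 Ω
  C: Z = 1/(jωC) = -j/(ω·C) = 0 - j46.6 Ω
Step 3 — Series combination: Z_total = R + L + C = 1000 - j43.12 Ω = 1001∠-2.5° Ω.
Step 4 — Power factor: PF = cos(φ) = Re(Z)/|Z| = 1000/1000.9 = 0.9991.
Step 5 — Type: Im(Z) = -43.12 ⇒ leading (phase φ = -2.5°).

PF = 0.9991 (leading, φ = -2.5°)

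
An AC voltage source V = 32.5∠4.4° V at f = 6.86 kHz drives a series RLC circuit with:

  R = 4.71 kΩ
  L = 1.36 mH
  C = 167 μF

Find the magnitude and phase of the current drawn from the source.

Step 1 — Angular frequency: ω = 2π·f = 2π·6860 = 4.31e+04 rad/s.
Step 2 — Component impedances:
  R: Z = R = 4710 Ω
  L: Z = jωL = j·4.31e+04·0.00136 = 0 + j58.62 Ω
  C: Z = 1/(jωC) = -j/(ω·C) = 0 - j0.1389 Ω
Step 3 — Series combination: Z_total = R + L + C = 4710 + j58.48 Ω = 4710∠0.7° Ω.
Step 4 — Source phasor: V = 32.5∠4.4° V = 32.4 + j2.493 V.
Step 5 — Ohm's law: I = V / Z_total = (32.4 + j2.493) / (4710 + j58.48) = 0.006885 + j0.0004439 A.
Step 6 — Convert to polar: |I| = 0.0069 A, ∠I = 3.7°.

I = 0.0069∠3.7° A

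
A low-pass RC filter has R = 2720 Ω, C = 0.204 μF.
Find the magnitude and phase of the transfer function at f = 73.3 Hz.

Step 1 — Angular frequency: ω = 2π·73.3 = 460.6 rad/s.
Step 2 — Transfer function: H(jω) = 1/(1 + jωRC).
Step 3 — Denominator: 1 + jωRC = 1 + j·460.6·2720·2.04e-07 = 1 + j0.2556.
Step 4 — H = 0.9387 - j0.2399.
Step 5 — Magnitude: |H| = 0.9689 (-0.3 dB); phase: φ = -14.3°.

|H| = 0.9689 (-0.3 dB), φ = -14.3°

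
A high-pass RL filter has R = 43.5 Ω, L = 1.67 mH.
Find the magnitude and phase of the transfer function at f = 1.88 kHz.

Step 1 — Angular frequency: ω = 2π·1880 = 1.181e+04 rad/s.
Step 2 — Transfer function: H(jω) = jωL/(R + jωL).
Step 3 — Numerator jωL = j·19.73; denominator R + jωL = 43.5 + j19.73.
Step 4 — H = 0.1706 + j0.3761.
Step 5 — Magnitude: |H| = 0.413 (-7.7 dB); phase: φ = 65.6°.

|H| = 0.413 (-7.7 dB), φ = 65.6°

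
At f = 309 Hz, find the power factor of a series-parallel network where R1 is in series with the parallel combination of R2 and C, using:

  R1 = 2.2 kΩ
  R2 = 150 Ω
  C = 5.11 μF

Step 1 — Angular frequency: ω = 2π·f = 2π·309 = 1942 rad/s.
Step 2 — Component impedances:
  R1: Z = R = 2200 Ω
  R2: Z = R = 150 Ω
  C: Z = 1/(jωC) = -j/(ω·C) = 0 - j100.8 Ω
Step 3 — Parallel branch: R2 || C = 1/(1/R2 + 1/C) = 46.66 - j69.44 Ω.
Step 4 — Series with R1: Z_total = R1 + (R2 || C) = 2247 - j69.44 Ω = 2248∠-1.8° Ω.
Step 5 — Power factor: PF = cos(φ) = Re(Z)/|Z| = 2246.66/2247.73 = 0.9995.
Step 6 — Type: Im(Z) = -69.44 ⇒ leading (phase φ = -1.8°).

PF = 0.9995 (leading, φ = -1.8°)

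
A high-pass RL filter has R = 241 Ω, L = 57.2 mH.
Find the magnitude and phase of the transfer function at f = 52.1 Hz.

Step 1 — Angular frequency: ω = 2π·52.1 = 327.4 rad/s.
Step 2 — Transfer function: H(jω) = jωL/(R + jωL).
Step 3 — Numerator jωL = j·18.72; denominator R + jωL = 241 + j18.72.
Step 4 — H = 0.006 + j0.07723.
Step 5 — Magnitude: |H| = 0.07746 (-22.2 dB); phase: φ = 85.6°.

|H| = 0.07746 (-22.2 dB), φ = 85.6°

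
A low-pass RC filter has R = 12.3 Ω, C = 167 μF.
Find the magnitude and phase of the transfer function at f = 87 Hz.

Step 1 — Angular frequency: ω = 2π·87 = 546.6 rad/s.
Step 2 — Transfer function: H(jω) = 1/(1 + jωRC).
Step 3 — Denominator: 1 + jωRC = 1 + j·546.6·12.3·0.000167 = 1 + j1.123.
Step 4 — H = 0.4423 - j0.4967.
Step 5 — Magnitude: |H| = 0.6651 (-3.5 dB); phase: φ = -48.3°.

|H| = 0.6651 (-3.5 dB), φ = -48.3°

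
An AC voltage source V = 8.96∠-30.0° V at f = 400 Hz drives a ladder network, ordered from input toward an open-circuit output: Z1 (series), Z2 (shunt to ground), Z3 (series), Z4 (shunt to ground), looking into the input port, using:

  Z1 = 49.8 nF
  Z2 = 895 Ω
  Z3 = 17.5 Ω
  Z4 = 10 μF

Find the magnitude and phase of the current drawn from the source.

Step 1 — Angular frequency: ω = 2π·f = 2π·400 = 2513 rad/s.
Step 2 — Component impedances:
  Z1: Z = 1/(jωC) = -j/(ω·C) = 0 - j7990 Ω
  Z2: Z = R = 895 Ω
  Z3: Z = R = 17.5 Ω
  Z4: Z = 1/(jωC) = -j/(ω·C) = 0 - j39.79 Ω
Step 3 — Ladder network (open output): work backward from the far end, alternating series and parallel combinations. Z_in = 18.83 - j8028 Ω = 8028∠-89.9° Ω.
Step 4 — Source phasor: V = 8.96∠-30.0° V = 7.76 - j4.48 V.
Step 5 — Ohm's law: I = V / Z_total = (7.76 - j4.48) / (18.83 - j8028) = 0.0005603 + j0.0009653 A.
Step 6 — Convert to polar: |I| = 0.001116 A, ∠I = 59.9°.

I = 0.001116∠59.9° A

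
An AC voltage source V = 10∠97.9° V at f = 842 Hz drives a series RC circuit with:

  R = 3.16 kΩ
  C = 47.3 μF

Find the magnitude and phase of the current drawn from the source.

Step 1 — Angular frequency: ω = 2π·f = 2π·842 = 5290 rad/s.
Step 2 — Component impedances:
  R: Z = R = 3160 Ω
  C: Z = 1/(jωC) = -j/(ω·C) = 0 - j3.996 Ω
Step 3 — Series combination: Z_total = R + C = 3160 - j3.996 Ω = 3160∠-0.1° Ω.
Step 4 — Source phasor: V = 10∠97.9° V = -1.374 + j9.905 V.
Step 5 — Ohm's law: I = V / Z_total = (-1.374 + j9.905) / (3160 - j3.996) = -0.0004389 + j0.003134 A.
Step 6 — Convert to polar: |I| = 0.003165 A, ∠I = 98.0°.

I = 0.003165∠98.0° A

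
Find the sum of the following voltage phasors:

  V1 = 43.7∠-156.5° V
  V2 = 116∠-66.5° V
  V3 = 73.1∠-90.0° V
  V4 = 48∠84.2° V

Step 1 — Convert each phasor to rectangular form:
  V1 = 43.7·(cos(-156.5°) + j·sin(-156.5°)) = -40.08 - j17.43 V
  V2 = 116·(cos(-66.5°) + j·sin(-66.5°)) = 46.25 - j106.4 V
  V3 = 73.1·(cos(-90.0°) + j·sin(-90.0°)) = 0 - j73.1 V
  V4 = 48·(cos(84.2°) + j·sin(84.2°)) = 4.851 + j47.75 V
Step 2 — Sum components: V_total = 11.03 - j149.2 V.
Step 3 — Convert to polar: |V_total| = 149.6 V, ∠V_total = -85.8°.

V_total = 149.6∠-85.8° V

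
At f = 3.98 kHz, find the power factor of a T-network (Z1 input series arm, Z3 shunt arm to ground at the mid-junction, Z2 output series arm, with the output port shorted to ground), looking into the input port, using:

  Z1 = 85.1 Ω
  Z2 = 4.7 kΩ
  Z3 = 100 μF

Step 1 — Angular frequency: ω = 2π·f = 2π·3980 = 2.501e+04 rad/s.
Step 2 — Component impedances:
  Z1: Z = R = 85.1 Ω
  Z2: Z = R = 4700 Ω
  Z3: Z = 1/(jωC) = -j/(ω·C) = 0 - j0.3999 Ω
Step 3 — With the output port shorted to ground, the output series arm Z2 runs from the junction to ground; the shunt arm Z3 also runs from the junction to ground. They appear in parallel: Z3 || Z2 = 3.402e-05 - j0.3999 Ω.
Step 4 — Series with input arm Z1: Z_in = Z1 + (Z3 || Z2) = 85.1 - j0.3999 Ω = 85.1∠-0.3° Ω.
Step 5 — Power factor: PF = cos(φ) = Re(Z)/|Z| = 85.1/85.1 = 1.
Step 6 — Type: Im(Z) = -0.3999 ⇒ leading (phase φ = -0.3°).

PF = 1 (leading, φ = -0.3°)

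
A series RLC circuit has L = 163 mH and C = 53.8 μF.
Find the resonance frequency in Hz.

Step 1 — Resonance condition Im(Z)=0 gives ω₀ = 1/√(LC).
Step 2 — ω₀ = 1/√(0.163·5.38e-05) = 337.7 rad/s.
Step 3 — f₀ = ω₀/(2π) = 53.74 Hz.

f₀ = 53.74 Hz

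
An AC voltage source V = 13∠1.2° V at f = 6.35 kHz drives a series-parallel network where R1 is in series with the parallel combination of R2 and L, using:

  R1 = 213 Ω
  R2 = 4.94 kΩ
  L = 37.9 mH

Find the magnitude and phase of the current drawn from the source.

Step 1 — Angular frequency: ω = 2π·f = 2π·6350 = 3.99e+04 rad/s.
Step 2 — Component impedances:
  R1: Z = R = 213 Ω
  R2: Z = R = 4940 Ω
  L: Z = jωL = j·3.99e+04·0.0379 = 0 + j1512 Ω
Step 3 — Parallel branch: R2 || L = 1/(1/R2 + 1/L) = 423.2 + j1383 Ω.
Step 4 — Series with R1: Z_total = R1 + (R2 || L) = 636.2 + j1383 Ω = 1522∠65.3° Ω.
Step 5 — Source phasor: V = 13∠1.2° V = 13 + j0.2723 V.
Step 6 — Ohm's law: I = V / Z_total = (13 + j0.2723) / (636.2 + j1383) = 0.003732 - j0.007683 A.
Step 7 — Convert to polar: |I| = 0.008542 A, ∠I = -64.1°.

I = 0.008542∠-64.1° A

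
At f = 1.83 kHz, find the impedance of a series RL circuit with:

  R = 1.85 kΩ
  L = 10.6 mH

Step 1 — Angular frequency: ω = 2π·f = 2π·1830 = 1.15e+04 rad/s.
Step 2 — Component impedances:
  R: Z = R = 1850 Ω
  L: Z = jωL = j·1.15e+04·0.0106 = 0 + j121.9 Ω
Step 3 — Series combination: Z_total = R + L = 1850 + j121.9 Ω = 1854∠3.8° Ω.

Z = 1850 + j121.9 Ω = 1854∠3.8° Ω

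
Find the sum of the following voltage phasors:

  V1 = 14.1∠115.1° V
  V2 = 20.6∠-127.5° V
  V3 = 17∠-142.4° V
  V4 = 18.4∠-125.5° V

Step 1 — Convert each phasor to rectangular form:
  V1 = 14.1·(cos(115.1°) + j·sin(115.1°)) = -5.981 + j12.77 V
  V2 = 20.6·(cos(-127.5°) + j·sin(-127.5°)) = -12.54 - j16.34 V
  V3 = 17·(cos(-142.4°) + j·sin(-142.4°)) = -13.47 - j10.37 V
  V4 = 18.4·(cos(-125.5°) + j·sin(-125.5°)) = -10.68 - j14.98 V
Step 2 — Sum components: V_total = -42.68 - j28.93 V.
Step 3 — Convert to polar: |V_total| = 51.56 V, ∠V_total = -145.9°.

V_total = 51.56∠-145.9° V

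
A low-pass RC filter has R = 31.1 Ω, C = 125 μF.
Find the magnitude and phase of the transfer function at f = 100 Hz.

Step 1 — Angular frequency: ω = 2π·100 = 628.3 rad/s.
Step 2 — Transfer function: H(jω) = 1/(1 + jωRC).
Step 3 — Denominator: 1 + jωRC = 1 + j·628.3·31.1·0.000125 = 1 + j2.443.
Step 4 — H = 0.1435 - j0.3506.
Step 5 — Magnitude: |H| = 0.3789 (-8.4 dB); phase: φ = -67.7°.

|H| = 0.3789 (-8.4 dB), φ = -67.7°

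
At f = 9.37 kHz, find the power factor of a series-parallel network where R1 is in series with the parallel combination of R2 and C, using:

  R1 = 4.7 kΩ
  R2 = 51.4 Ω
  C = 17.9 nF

Step 1 — Angular frequency: ω = 2π·f = 2π·9370 = 5.887e+04 rad/s.
Step 2 — Component impedances:
  R1: Z = R = 4700 Ω
  R2: Z = R = 51.4 Ω
  C: Z = 1/(jωC) = -j/(ω·C) = 0 - j948.9 Ω
Step 3 — Parallel branch: R2 || C = 1/(1/R2 + 1/C) = 51.25 - j2.776 Ω.
Step 4 — Series with R1: Z_total = R1 + (R2 || C) = 4751 - j2.776 Ω = 4751∠-0.0° Ω.
Step 5 — Power factor: PF = cos(φ) = Re(Z)/|Z| = 4751/4751 = 1.
Step 6 — Type: Im(Z) = -2.776 ⇒ leading (phase φ = -0.0°).

PF = 1 (leading, φ = -0.0°)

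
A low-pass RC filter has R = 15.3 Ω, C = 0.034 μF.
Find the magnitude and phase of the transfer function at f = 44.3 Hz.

Step 1 — Angular frequency: ω = 2π·44.3 = 278.3 rad/s.
Step 2 — Transfer function: H(jω) = 1/(1 + jωRC).
Step 3 — Denominator: 1 + jωRC = 1 + j·278.3·15.3·3.4e-08 = 1 + j0.0001448.
Step 4 — H = 1 - j0.0001448.
Step 5 — Magnitude: |H| = 1 (-0.0 dB); phase: φ = -0.0°.

|H| = 1 (-0.0 dB), φ = -0.0°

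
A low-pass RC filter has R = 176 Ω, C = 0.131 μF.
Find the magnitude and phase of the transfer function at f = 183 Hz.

Step 1 — Angular frequency: ω = 2π·183 = 1150 rad/s.
Step 2 — Transfer function: H(jω) = 1/(1 + jωRC).
Step 3 — Denominator: 1 + jωRC = 1 + j·1150·176·1.31e-07 = 1 + j0.02651.
Step 4 — H = 0.9993 - j0.02649.
Step 5 — Magnitude: |H| = 0.9996 (-0.0 dB); phase: φ = -1.5°.

|H| = 0.9996 (-0.0 dB), φ = -1.5°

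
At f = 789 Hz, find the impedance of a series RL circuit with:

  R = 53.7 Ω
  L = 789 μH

Step 1 — Angular frequency: ω = 2π·f = 2π·789 = 4957 rad/s.
Step 2 — Component impedances:
  R: Z = R = 53.7 Ω
  L: Z = jωL = j·4957·0.000789 = 0 + j3.911 Ω
Step 3 — Series combination: Z_total = R + L = 53.7 + j3.911 Ω = 53.84∠4.2° Ω.

Z = 53.7 + j3.911 Ω = 53.84∠4.2° Ω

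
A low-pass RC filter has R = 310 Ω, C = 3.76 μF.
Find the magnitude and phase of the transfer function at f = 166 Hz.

Step 1 — Angular frequency: ω = 2π·166 = 1043 rad/s.
Step 2 — Transfer function: H(jω) = 1/(1 + jωRC).
Step 3 — Denominator: 1 + jωRC = 1 + j·1043·310·3.76e-06 = 1 + j1.216.
Step 4 — H = 0.4036 - j0.4906.
Step 5 — Magnitude: |H| = 0.6353 (-3.9 dB); phase: φ = -50.6°.

|H| = 0.6353 (-3.9 dB), φ = -50.6°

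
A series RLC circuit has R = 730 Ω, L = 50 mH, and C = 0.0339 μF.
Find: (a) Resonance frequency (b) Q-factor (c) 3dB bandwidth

Step 1 — Resonance condition Im(Z)=0 gives ω₀ = 1/√(LC).
Step 2 — ω₀ = 1/√(0.05·3.39e-08) = 2.429e+04 rad/s.
Step 3 — f₀ = ω₀/(2π) = 3866 Hz.
Step 4 — Series Q: Q = ω₀L/R = 2.429e+04·0.05/730 = 1.664.
Step 5 — 3dB bandwidth: Δω = ω₀/Q = 1.46e+04 rad/s; BW = Δω/(2π) = 2324 Hz.

(a) f₀ = 3866 Hz  (b) Q = 1.664  (c) BW = 2324 Hz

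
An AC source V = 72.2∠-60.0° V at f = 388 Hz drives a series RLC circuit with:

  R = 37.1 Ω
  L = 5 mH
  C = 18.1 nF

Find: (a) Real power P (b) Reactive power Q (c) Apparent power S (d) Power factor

Step 1 — Angular frequency: ω = 2π·f = 2π·388 = 2438 rad/s.
Step 2 — Component impedances:
  R: Z = R = 37.1 Ω
  L: Z = jωL = j·2438·0.005 = 0 + j12.19 Ω
  C: Z = 1/(jωC) = -j/(ω·C) = 0 - j2.266e+04 Ω
Step 3 — Series combination: Z_total = R + L + C = 37.1 - j2.265e+04 Ω = 2.265e+04∠-89.9° Ω.
Step 4 — Source phasor: V = 72.2∠-60.0° V = 36.1 - j62.53 V.
Step 5 — Current: I = V / Z = 0.002763 + j0.001589 A = 0.003188∠29.9° A.
Step 6 — Complex power: S = V·I* = 0.000377 - j0.2301 VA.
Step 7 — Real power: P = Re(S) = 0.000377 W.
Step 8 — Reactive power: Q = Im(S) = -0.2301 VAR.
Step 9 — Apparent power: |S| = 0.2301 VA.
Step 10 — Power factor: PF = P/|S| = 0.001638 (leading).

(a) P = 0.000377 W  (b) Q = -0.2301 VAR  (c) S = 0.2301 VA  (d) PF = 0.001638 (leading)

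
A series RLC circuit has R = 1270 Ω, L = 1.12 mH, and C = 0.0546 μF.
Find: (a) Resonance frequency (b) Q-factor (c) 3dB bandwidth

Step 1 — Resonance condition Im(Z)=0 gives ω₀ = 1/√(LC).
Step 2 — ω₀ = 1/√(0.00112·5.46e-08) = 1.279e+05 rad/s.
Step 3 — f₀ = ω₀/(2π) = 2.035e+04 Hz.
Step 4 — Series Q: Q = ω₀L/R = 1.279e+05·0.00112/1270 = 0.1128.
Step 5 — 3dB bandwidth: Δω = ω₀/Q = 1.134e+06 rad/s; BW = Δω/(2π) = 1.805e+05 Hz.

(a) f₀ = 2.035e+04 Hz  (b) Q = 0.1128  (c) BW = 1.805e+05 Hz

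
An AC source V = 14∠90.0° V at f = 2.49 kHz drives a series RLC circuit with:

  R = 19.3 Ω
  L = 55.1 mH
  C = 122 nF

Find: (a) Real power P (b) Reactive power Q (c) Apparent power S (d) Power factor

Step 1 — Angular frequency: ω = 2π·f = 2π·2490 = 1.565e+04 rad/s.
Step 2 — Component impedances:
  R: Z = R = 19.3 Ω
  L: Z = jωL = j·1.565e+04·0.0551 = 0 + j862 Ω
  C: Z = 1/(jωC) = -j/(ω·C) = 0 - j523.9 Ω
Step 3 — Series combination: Z_total = R + L + C = 19.3 + j338.1 Ω = 338.7∠86.7° Ω.
Step 4 — Source phasor: V = 14∠90.0° V = 0 + j14 V.
Step 5 — Current: I = V / Z = 0.04127 + j0.002356 A = 0.04134∠3.3° A.
Step 6 — Complex power: S = V·I* = 0.03298 + j0.5778 VA.
Step 7 — Real power: P = Re(S) = 0.03298 W.
Step 8 — Reactive power: Q = Im(S) = 0.5778 VAR.
Step 9 — Apparent power: |S| = 0.5787 VA.
Step 10 — Power factor: PF = P/|S| = 0.05699 (lagging).

(a) P = 0.03298 W  (b) Q = 0.5778 VAR  (c) S = 0.5787 VA  (d) PF = 0.05699 (lagging)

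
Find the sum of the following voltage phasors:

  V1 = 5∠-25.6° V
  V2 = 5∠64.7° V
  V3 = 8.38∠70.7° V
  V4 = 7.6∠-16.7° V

Step 1 — Convert each phasor to rectangular form:
  V1 = 5·(cos(-25.6°) + j·sin(-25.6°)) = 4.509 - j2.16 V
  V2 = 5·(cos(64.7°) + j·sin(64.7°)) = 2.137 + j4.52 V
  V3 = 8.38·(cos(70.7°) + j·sin(70.7°)) = 2.77 + j7.909 V
  V4 = 7.6·(cos(-16.7°) + j·sin(-16.7°)) = 7.279 - j2.184 V
Step 2 — Sum components: V_total = 16.7 + j8.085 V.
Step 3 — Convert to polar: |V_total| = 18.55 V, ∠V_total = 25.8°.

V_total = 18.55∠25.8° V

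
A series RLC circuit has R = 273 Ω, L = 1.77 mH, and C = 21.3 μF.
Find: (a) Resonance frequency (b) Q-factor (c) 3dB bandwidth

Step 1 — Resonance: ω₀ = 1/√(LC) = 1/√(0.00177·2.13e-05) = 5150 rad/s.
Step 2 — f₀ = ω₀/(2π) = 819.7 Hz.
Step 3 — Series Q: Q = ω₀L/R = 5150·0.00177/273 = 0.03339.
Step 4 — Bandwidth: Δω = ω₀/Q = 1.542e+05 rad/s; BW = Δω/(2π) = 2.455e+04 Hz.

(a) f₀ = 819.7 Hz  (b) Q = 0.03339  (c) BW = 2.455e+04 Hz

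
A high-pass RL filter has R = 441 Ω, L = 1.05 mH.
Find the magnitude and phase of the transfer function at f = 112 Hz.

Step 1 — Angular frequency: ω = 2π·112 = 703.7 rad/s.
Step 2 — Transfer function: H(jω) = jωL/(R + jωL).
Step 3 — Numerator jωL = j·0.7389; denominator R + jωL = 441 + j0.7389.
Step 4 — H = 2.807e-06 + j0.001676.
Step 5 — Magnitude: |H| = 0.001676 (-55.5 dB); phase: φ = 89.9°.

|H| = 0.001676 (-55.5 dB), φ = 89.9°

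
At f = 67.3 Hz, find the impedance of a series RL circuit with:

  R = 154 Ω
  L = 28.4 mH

Step 1 — Angular frequency: ω = 2π·f = 2π·67.3 = 422.9 rad/s.
Step 2 — Component impedances:
  R: Z = R = 154 Ω
  L: Z = jωL = j·422.9·0.0284 = 0 + j12.01 Ω
Step 3 — Series combination: Z_total = R + L = 154 + j12.01 Ω = 154.5∠4.5° Ω.

Z = 154 + j12.01 Ω = 154.5∠4.5° Ω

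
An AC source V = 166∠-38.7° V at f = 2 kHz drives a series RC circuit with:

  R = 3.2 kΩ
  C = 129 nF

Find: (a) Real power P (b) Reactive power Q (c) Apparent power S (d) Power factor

Step 1 — Angular frequency: ω = 2π·f = 2π·2000 = 1.257e+04 rad/s.
Step 2 — Component impedances:
  R: Z = R = 3200 Ω
  C: Z = 1/(jωC) = -j/(ω·C) = 0 - j616.9 Ω
Step 3 — Series combination: Z_total = R + C = 3200 - j616.9 Ω = 3259∠-10.9° Ω.
Step 4 — Source phasor: V = 166∠-38.7° V = 129.6 - j103.8 V.
Step 5 — Current: I = V / Z = 0.04506 - j0.02375 A = 0.05094∠-27.8° A.
Step 6 — Complex power: S = V·I* = 8.303 - j1.601 VA.
Step 7 — Real power: P = Re(S) = 8.303 W.
Step 8 — Reactive power: Q = Im(S) = -1.601 VAR.
Step 9 — Apparent power: |S| = 8.456 VA.
Step 10 — Power factor: PF = P/|S| = 0.9819 (leading).

(a) P = 8.303 W  (b) Q = -1.601 VAR  (c) S = 8.456 VA  (d) PF = 0.9819 (leading)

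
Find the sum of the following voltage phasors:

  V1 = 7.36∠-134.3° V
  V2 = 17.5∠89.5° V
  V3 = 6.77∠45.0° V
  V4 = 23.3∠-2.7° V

Step 1 — Convert each phasor to rectangular form:
  V1 = 7.36·(cos(-134.3°) + j·sin(-134.3°)) = -5.14 - j5.267 V
  V2 = 17.5·(cos(89.5°) + j·sin(89.5°)) = 0.1527 + j17.5 V
  V3 = 6.77·(cos(45.0°) + j·sin(45.0°)) = 4.787 + j4.787 V
  V4 = 23.3·(cos(-2.7°) + j·sin(-2.7°)) = 23.27 - j1.098 V
Step 2 — Sum components: V_total = 23.07 + j15.92 V.
Step 3 — Convert to polar: |V_total| = 28.03 V, ∠V_total = 34.6°.

V_total = 28.03∠34.6° V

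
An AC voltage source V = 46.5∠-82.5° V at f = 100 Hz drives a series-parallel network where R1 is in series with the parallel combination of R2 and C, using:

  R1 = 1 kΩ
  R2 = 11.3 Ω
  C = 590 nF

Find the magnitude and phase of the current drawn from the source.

Step 1 — Angular frequency: ω = 2π·f = 2π·100 = 628.3 rad/s.
Step 2 — Component impedances:
  R1: Z = R = 1000 Ω
  R2: Z = R = 11.3 Ω
  C: Z = 1/(jωC) = -j/(ω·C) = 0 - j2698 Ω
Step 3 — Parallel branch: R2 || C = 1/(1/R2 + 1/C) = 11.3 - j0.04733 Ω.
Step 4 — Series with R1: Z_total = R1 + (R2 || C) = 1011 - j0.04733 Ω = 1011∠-0.0° Ω.
Step 5 — Source phasor: V = 46.5∠-82.5° V = 6.069 - j46.1 V.
Step 6 — Ohm's law: I = V / Z_total = (6.069 - j46.1) / (1011 - j0.04733) = 0.006004 - j0.04559 A.
Step 7 — Convert to polar: |I| = 0.04598 A, ∠I = -82.5°.

I = 0.04598∠-82.5° A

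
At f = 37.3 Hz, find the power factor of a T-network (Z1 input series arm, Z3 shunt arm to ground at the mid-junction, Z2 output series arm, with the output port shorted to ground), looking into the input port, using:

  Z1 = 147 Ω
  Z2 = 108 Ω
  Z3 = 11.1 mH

Step 1 — Angular frequency: ω = 2π·f = 2π·37.3 = 234.4 rad/s.
Step 2 — Component impedances:
  Z1: Z = R = 147 Ω
  Z2: Z = R = 108 Ω
  Z3: Z = jωL = j·234.4·0.0111 = 0 + j2.601 Ω
Step 3 — With the output port shorted to ground, the output series arm Z2 runs from the junction to ground; the shunt arm Z3 also runs from the junction to ground. They appear in parallel: Z3 || Z2 = 0.06262 + j2.6 Ω.
Step 4 — Series with input arm Z1: Z_in = Z1 + (Z3 || Z2) = 147.1 + j2.6 Ω = 147.1∠1.0° Ω.
Step 5 — Power factor: PF = cos(φ) = Re(Z)/|Z| = 147.06/147.09 = 0.9998.
Step 6 — Type: Im(Z) = 2.6 ⇒ lagging (phase φ = 1.0°).

PF = 0.9998 (lagging, φ = 1.0°)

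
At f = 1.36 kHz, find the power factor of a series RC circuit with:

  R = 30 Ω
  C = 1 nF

Step 1 — Angular frequency: ω = 2π·f = 2π·1360 = 8545 rad/s.
Step 2 — Component impedances:
  R: Z = R = 30 Ω
  C: Z = 1/(jωC) = -j/(ω·C) = 0 - j1.17e+05 Ω
Step 3 — Series combination: Z_total = R + C = 30 - j1.17e+05 Ω = 1.17e+05∠-90.0° Ω.
Step 4 — Power factor: PF = cos(φ) = Re(Z)/|Z| = 30/1.17e+05 = 0.0002564.
Step 5 — Type: Im(Z) = -1.17e+05 ⇒ leading (phase φ = -90.0°).

PF = 0.0002564 (leading, φ = -90.0°)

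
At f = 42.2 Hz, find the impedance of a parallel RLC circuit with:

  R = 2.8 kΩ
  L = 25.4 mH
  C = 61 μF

Step 1 — Angular frequency: ω = 2π·f = 2π·42.2 = 265.2 rad/s.
Step 2 — Component impedances:
  R: Z = R = 2800 Ω
  L: Z = jωL = j·265.2·0.0254 = 0 + j6.735 Ω
  C: Z = 1/(jωC) = -j/(ω·C) = 0 - j61.83 Ω
Step 3 — Parallel combination: 1/Z_total = 1/R + 1/L + 1/C; Z_total = 0.0204 + j7.558 Ω = 7.558∠89.8° Ω.

Z = 0.0204 + j7.558 Ω = 7.558∠89.8° Ω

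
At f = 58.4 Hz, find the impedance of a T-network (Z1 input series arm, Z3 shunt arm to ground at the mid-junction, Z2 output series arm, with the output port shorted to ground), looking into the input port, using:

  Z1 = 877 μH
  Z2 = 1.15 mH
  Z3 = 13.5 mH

Step 1 — Angular frequency: ω = 2π·f = 2π·58.4 = 366.9 rad/s.
Step 2 — Component impedances:
  Z1: Z = jωL = j·366.9·0.000877 = 0 + j0.3218 Ω
  Z2: Z = jωL = j·366.9·0.00115 = 0 + j0.422 Ω
  Z3: Z = jωL = j·366.9·0.0135 = 0 + j4.954 Ω
Step 3 — With the output port shorted to ground, the output series arm Z2 runs from the junction to ground; the shunt arm Z3 also runs from the junction to ground. They appear in parallel: Z3 || Z2 = 0 + j0.3889 Ω.
Step 4 — Series with input arm Z1: Z_in = Z1 + (Z3 || Z2) = 0 + j0.7107 Ω = 0.7107∠90.0° Ω.

Z = 0 + j0.7107 Ω = 0.7107∠90.0° Ω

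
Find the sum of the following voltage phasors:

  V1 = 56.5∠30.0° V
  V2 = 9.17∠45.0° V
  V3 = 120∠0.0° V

Step 1 — Convert each phasor to rectangular form:
  V1 = 56.5·(cos(30.0°) + j·sin(30.0°)) = 48.93 + j28.25 V
  V2 = 9.17·(cos(45.0°) + j·sin(45.0°)) = 6.484 + j6.484 V
  V3 = 120·(cos(0.0°) + j·sin(0.0°)) = 120 V
Step 2 — Sum components: V_total = 175.4 + j34.73 V.
Step 3 — Convert to polar: |V_total| = 178.8 V, ∠V_total = 11.2°.

V_total = 178.8∠11.2° V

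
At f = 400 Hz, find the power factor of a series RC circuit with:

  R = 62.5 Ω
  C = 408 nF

Step 1 — Angular frequency: ω = 2π·f = 2π·400 = 2513 rad/s.
Step 2 — Component impedances:
  R: Z = R = 62.5 Ω
  C: Z = 1/(jωC) = -j/(ω·C) = 0 - j975.2 Ω
Step 3 — Series combination: Z_total = R + C = 62.5 - j975.2 Ω = 977.2∠-86.3° Ω.
Step 4 — Power factor: PF = cos(φ) = Re(Z)/|Z| = 62.5/977.2 = 0.06396.
Step 5 — Type: Im(Z) = -975.2 ⇒ leading (phase φ = -86.3°).

PF = 0.06396 (leading, φ = -86.3°)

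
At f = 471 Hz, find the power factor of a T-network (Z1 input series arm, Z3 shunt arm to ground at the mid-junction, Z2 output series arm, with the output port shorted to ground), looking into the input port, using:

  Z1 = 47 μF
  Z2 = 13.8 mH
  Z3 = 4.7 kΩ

Step 1 — Angular frequency: ω = 2π·f = 2π·471 = 2959 rad/s.
Step 2 — Component impedances:
  Z1: Z = 1/(jωC) = -j/(ω·C) = 0 - j7.19 Ω
  Z2: Z = jωL = j·2959·0.0138 = 0 + j40.84 Ω
  Z3: Z = R = 4700 Ω
Step 3 — With the output port shorted to ground, the output series arm Z2 runs from the junction to ground; the shunt arm Z3 also runs from the junction to ground. They appear in parallel: Z3 || Z2 = 0.3548 + j40.84 Ω.
Step 4 — Series with input arm Z1: Z_in = Z1 + (Z3 || Z2) = 0.3548 + j33.65 Ω = 33.65∠89.4° Ω.
Step 5 — Power factor: PF = cos(φ) = Re(Z)/|Z| = 0.35484/33.649 = 0.01055.
Step 6 — Type: Im(Z) = 33.65 ⇒ lagging (phase φ = 89.4°).

PF = 0.01055 (lagging, φ = 89.4°)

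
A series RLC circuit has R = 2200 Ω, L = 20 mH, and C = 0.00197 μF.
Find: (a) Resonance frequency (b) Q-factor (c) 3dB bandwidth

Step 1 — Resonance: ω₀ = 1/√(LC) = 1/√(0.02·1.97e-09) = 1.593e+05 rad/s.
Step 2 — f₀ = ω₀/(2π) = 2.536e+04 Hz.
Step 3 — Series Q: Q = ω₀L/R = 1.593e+05·0.02/2200 = 1.448.
Step 4 — Bandwidth: Δω = ω₀/Q = 1.1e+05 rad/s; BW = Δω/(2π) = 1.751e+04 Hz.

(a) f₀ = 2.536e+04 Hz  (b) Q = 1.448  (c) BW = 1.751e+04 Hz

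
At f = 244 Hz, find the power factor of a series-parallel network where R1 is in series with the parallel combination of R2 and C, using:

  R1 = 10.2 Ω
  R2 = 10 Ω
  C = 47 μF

Step 1 — Angular frequency: ω = 2π·f = 2π·244 = 1533 rad/s.
Step 2 — Component impedances:
  R1: Z = R = 10.2 Ω
  R2: Z = R = 10 Ω
  C: Z = 1/(jωC) = -j/(ω·C) = 0 - j13.88 Ω
Step 3 — Parallel branch: R2 || C = 1/(1/R2 + 1/C) = 6.582 - j4.743 Ω.
Step 4 — Series with R1: Z_total = R1 + (R2 || C) = 16.78 - j4.743 Ω = 17.44∠-15.8° Ω.
Step 5 — Power factor: PF = cos(φ) = Re(Z)/|Z| = 16.782/17.44 = 0.9623.
Step 6 — Type: Im(Z) = -4.743 ⇒ leading (phase φ = -15.8°).

PF = 0.9623 (leading, φ = -15.8°)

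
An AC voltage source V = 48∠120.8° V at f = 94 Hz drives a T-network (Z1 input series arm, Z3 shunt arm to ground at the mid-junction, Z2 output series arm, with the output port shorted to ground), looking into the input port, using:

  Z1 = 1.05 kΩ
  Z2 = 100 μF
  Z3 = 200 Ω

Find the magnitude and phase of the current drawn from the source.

Step 1 — Angular frequency: ω = 2π·f = 2π·94 = 590.6 rad/s.
Step 2 — Component impedances:
  Z1: Z = R = 1050 Ω
  Z2: Z = 1/(jωC) = -j/(ω·C) = 0 - j16.93 Ω
  Z3: Z = R = 200 Ω
Step 3 — With the output port shorted to ground, the output series arm Z2 runs from the junction to ground; the shunt arm Z3 also runs from the junction to ground. They appear in parallel: Z3 || Z2 = 1.423 - j16.81 Ω.
Step 4 — Series with input arm Z1: Z_in = Z1 + (Z3 || Z2) = 1051 - j16.81 Ω = 1052∠-0.9° Ω.
Step 5 — Source phasor: V = 48∠120.8° V = -24.58 + j41.23 V.
Step 6 — Ohm's law: I = V / Z_total = (-24.58 + j41.23) / (1051 - j16.81) = -0.024 + j0.03883 A.
Step 7 — Convert to polar: |I| = 0.04565 A, ∠I = 121.7°.

I = 0.04565∠121.7° A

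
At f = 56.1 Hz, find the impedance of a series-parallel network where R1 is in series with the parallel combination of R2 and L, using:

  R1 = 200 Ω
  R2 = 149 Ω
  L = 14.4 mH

Step 1 — Angular frequency: ω = 2π·f = 2π·56.1 = 352.5 rad/s.
Step 2 — Component impedances:
  R1: Z = R = 200 Ω
  R2: Z = R = 149 Ω
  L: Z = jωL = j·352.5·0.0144 = 0 + j5.076 Ω
Step 3 — Parallel branch: R2 || L = 1/(1/R2 + 1/L) = 0.1727 + j5.07 Ω.
Step 4 — Series with R1: Z_total = R1 + (R2 || L) = 200.2 + j5.07 Ω = 200.2∠1.5° Ω.

Z = 200.2 + j5.07 Ω = 200.2∠1.5° Ω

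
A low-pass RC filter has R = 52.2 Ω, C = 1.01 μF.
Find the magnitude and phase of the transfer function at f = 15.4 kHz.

Step 1 — Angular frequency: ω = 2π·1.54e+04 = 9.676e+04 rad/s.
Step 2 — Transfer function: H(jω) = 1/(1 + jωRC).
Step 3 — Denominator: 1 + jωRC = 1 + j·9.676e+04·52.2·1.01e-06 = 1 + j5.101.
Step 4 — H = 0.037 - j0.1888.
Step 5 — Magnitude: |H| = 0.1924 (-14.3 dB); phase: φ = -78.9°.

|H| = 0.1924 (-14.3 dB), φ = -78.9°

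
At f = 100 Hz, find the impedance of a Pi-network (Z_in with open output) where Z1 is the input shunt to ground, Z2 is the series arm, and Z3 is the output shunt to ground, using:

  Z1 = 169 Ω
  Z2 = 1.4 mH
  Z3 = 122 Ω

Step 1 — Angular frequency: ω = 2π·f = 2π·100 = 628.3 rad/s.
Step 2 — Component impedances:
  Z1: Z = R = 169 Ω
  Z2: Z = jωL = j·628.3·0.0014 = 0 + j0.8796 Ω
  Z3: Z = R = 122 Ω
Step 3 — With open output, the series arm Z2 and the output shunt Z3 appear in series to ground: Z2 + Z3 = 122 + j0.8796 Ω.
Step 4 — Parallel with input shunt Z1: Z_in = Z1 || (Z2 + Z3) = 70.85 + j0.2967 Ω = 70.85∠0.2° Ω.

Z = 70.85 + j0.2967 Ω = 70.85∠0.2° Ω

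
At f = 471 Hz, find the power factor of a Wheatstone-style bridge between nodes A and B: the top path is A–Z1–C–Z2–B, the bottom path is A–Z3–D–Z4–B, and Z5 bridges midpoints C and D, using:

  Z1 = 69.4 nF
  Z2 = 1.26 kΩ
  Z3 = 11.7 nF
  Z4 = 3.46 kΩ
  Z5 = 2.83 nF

Step 1 — Angular frequency: ω = 2π·f = 2π·471 = 2959 rad/s.
Step 2 — Component impedances:
  Z1: Z = 1/(jωC) = -j/(ω·C) = 0 - j4869 Ω
  Z2: Z = R = 1260 Ω
  Z3: Z = 1/(jωC) = -j/(ω·C) = 0 - j2.888e+04 Ω
  Z4: Z = R = 3460 Ω
  Z5: Z = 1/(jωC) = -j/(ω·C) = 0 - j1.194e+05 Ω
Step 3 — Bridge requires nodal analysis (the Z5 bridge couples midpoints C and D, so the two paths cannot be reduced to a simple series/parallel combination). Setting node B to ground and injecting 1 A at node A, the 3-node admittance system at A, C, D solves to V_A = Z_AB = 992.5 - j4179 Ω = 4295∠-76.6° Ω.
Step 4 — Power factor: PF = cos(φ) = Re(Z)/|Z| = 992.5/4295 = 0.2311.
Step 5 — Type: Im(Z) = -4179 ⇒ leading (phase φ = -76.6°).

PF = 0.2311 (leading, φ = -76.6°)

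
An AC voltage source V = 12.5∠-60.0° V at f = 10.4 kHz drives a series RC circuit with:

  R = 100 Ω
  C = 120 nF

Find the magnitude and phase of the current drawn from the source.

Step 1 — Angular frequency: ω = 2π·f = 2π·1.04e+04 = 6.535e+04 rad/s.
Step 2 — Component impedances:
  R: Z = R = 100 Ω
  C: Z = 1/(jωC) = -j/(ω·C) = 0 - j127.5 Ω
Step 3 — Series combination: Z_total = R + C = 100 - j127.5 Ω = 162.1∠-51.9° Ω.
Step 4 — Source phasor: V = 12.5∠-60.0° V = 6.25 - j10.83 V.
Step 5 — Ohm's law: I = V / Z_total = (6.25 - j10.83) / (100 - j127.5) = 0.07636 - j0.01087 A.
Step 6 — Convert to polar: |I| = 0.07713 A, ∠I = -8.1°.

I = 0.07713∠-8.1° A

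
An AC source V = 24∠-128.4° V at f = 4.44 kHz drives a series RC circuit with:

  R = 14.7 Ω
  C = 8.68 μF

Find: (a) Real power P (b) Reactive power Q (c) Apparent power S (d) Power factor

Step 1 — Angular frequency: ω = 2π·f = 2π·4440 = 2.79e+04 rad/s.
Step 2 — Component impedances:
  R: Z = R = 14.7 Ω
  C: Z = 1/(jωC) = -j/(ω·C) = 0 - j4.13 Ω
Step 3 — Series combination: Z_total = R + C = 14.7 - j4.13 Ω = 15.27∠-15.7° Ω.
Step 4 — Source phasor: V = 24∠-128.4° V = -14.91 - j18.81 V.
Step 5 — Current: I = V / Z = -0.6068 - j1.45 A = 1.572∠-112.7° A.
Step 6 — Complex power: S = V·I* = 36.32 - j10.2 VA.
Step 7 — Real power: P = Re(S) = 36.32 W.
Step 8 — Reactive power: Q = Im(S) = -10.2 VAR.
Step 9 — Apparent power: |S| = 37.72 VA.
Step 10 — Power factor: PF = P/|S| = 0.9627 (leading).

(a) P = 36.32 W  (b) Q = -10.2 VAR  (c) S = 37.72 VA  (d) PF = 0.9627 (leading)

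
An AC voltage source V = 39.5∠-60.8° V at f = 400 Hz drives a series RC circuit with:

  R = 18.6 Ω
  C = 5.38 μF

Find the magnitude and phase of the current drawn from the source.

Step 1 — Angular frequency: ω = 2π·f = 2π·400 = 2513 rad/s.
Step 2 — Component impedances:
  R: Z = R = 18.6 Ω
  C: Z = 1/(jωC) = -j/(ω·C) = 0 - j73.96 Ω
Step 3 — Series combination: Z_total = R + C = 18.6 - j73.96 Ω = 76.26∠-75.9° Ω.
Step 4 — Source phasor: V = 39.5∠-60.8° V = 19.27 - j34.48 V.
Step 5 — Ohm's law: I = V / Z_total = (19.27 - j34.48) / (18.6 - j73.96) = 0.5001 + j0.1348 A.
Step 6 — Convert to polar: |I| = 0.518 A, ∠I = 15.1°.

I = 0.518∠15.1° A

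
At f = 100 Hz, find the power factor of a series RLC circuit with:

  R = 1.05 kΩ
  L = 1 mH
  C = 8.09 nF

Step 1 — Angular frequency: ω = 2π·f = 2π·100 = 628.3 rad/s.
Step 2 — Component impedances:
  R: Z = R = 1050 Ω
  L: Z = jωL = j·628.3·0.001 = 0 + j0.6283 Ω
  C: Z = 1/(jωC) = -j/(ω·C) = 0 - j1.967e+05 Ω
Step 3 — Series combination: Z_total = R + L + C = 1050 - j1.967e+05 Ω = 1.967e+05∠-89.7° Ω.
Step 4 — Power factor: PF = cos(φ) = Re(Z)/|Z| = 1050/1.9673e+05 = 0.005337.
Step 5 — Type: Im(Z) = -1.967e+05 ⇒ leading (phase φ = -89.7°).

PF = 0.005337 (leading, φ = -89.7°)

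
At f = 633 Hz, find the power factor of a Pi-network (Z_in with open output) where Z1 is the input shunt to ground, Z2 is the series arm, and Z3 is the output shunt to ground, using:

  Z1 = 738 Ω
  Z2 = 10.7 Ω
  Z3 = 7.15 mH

Step 1 — Angular frequency: ω = 2π·f = 2π·633 = 3977 rad/s.
Step 2 — Component impedances:
  Z1: Z = R = 738 Ω
  Z2: Z = R = 10.7 Ω
  Z3: Z = jωL = j·3977·0.00715 = 0 + j28.44 Ω
Step 3 — With open output, the series arm Z2 and the output shunt Z3 appear in series to ground: Z2 + Z3 = 10.7 + j28.44 Ω.
Step 4 — Parallel with input shunt Z1: Z_in = Z1 || (Z2 + Z3) = 11.6 + j27.59 Ω = 29.93∠67.2° Ω.
Step 5 — Power factor: PF = cos(φ) = Re(Z)/|Z| = 11.595/29.928 = 0.3874.
Step 6 — Type: Im(Z) = 27.59 ⇒ lagging (phase φ = 67.2°).

PF = 0.3874 (lagging, φ = 67.2°)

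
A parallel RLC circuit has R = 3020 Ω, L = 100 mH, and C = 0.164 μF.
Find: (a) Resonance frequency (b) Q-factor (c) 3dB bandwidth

Step 1 — Resonance: ω₀ = 1/√(LC) = 1/√(0.1·1.64e-07) = 7809 rad/s.
Step 2 — f₀ = ω₀/(2π) = 1243 Hz.
Step 3 — Parallel Q: Q = R/(ω₀L) = 3020/(7809·0.1) = 3.867.
Step 4 — Bandwidth: Δω = ω₀/Q = 2019 rad/s; BW = Δω/(2π) = 321.3 Hz.

(a) f₀ = 1243 Hz  (b) Q = 3.867  (c) BW = 321.3 Hz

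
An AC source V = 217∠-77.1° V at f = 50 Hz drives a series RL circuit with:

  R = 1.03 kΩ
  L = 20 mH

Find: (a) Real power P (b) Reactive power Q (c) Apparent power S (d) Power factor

Step 1 — Angular frequency: ω = 2π·f = 2π·50 = 314.2 rad/s.
Step 2 — Component impedances:
  R: Z = R = 1030 Ω
  L: Z = jωL = j·314.2·0.02 = 0 + j6.283 Ω
Step 3 — Series combination: Z_total = R + L = 1030 + j6.283 Ω = 1030∠0.3° Ω.
Step 4 — Source phasor: V = 217∠-77.1° V = 48.45 - j211.5 V.
Step 5 — Current: I = V / Z = 0.04578 - j0.2056 A = 0.2107∠-77.4° A.
Step 6 — Complex power: S = V·I* = 45.72 + j0.2789 VA.
Step 7 — Real power: P = Re(S) = 45.72 W.
Step 8 — Reactive power: Q = Im(S) = 0.2789 VAR.
Step 9 — Apparent power: |S| = 45.72 VA.
Step 10 — Power factor: PF = P/|S| = 1 (lagging).

(a) P = 45.72 W  (b) Q = 0.2789 VAR  (c) S = 45.72 VA  (d) PF = 1 (lagging)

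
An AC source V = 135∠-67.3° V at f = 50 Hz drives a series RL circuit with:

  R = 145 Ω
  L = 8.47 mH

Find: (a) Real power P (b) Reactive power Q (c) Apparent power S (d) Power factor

Step 1 — Angular frequency: ω = 2π·f = 2π·50 = 314.2 rad/s.
Step 2 — Component impedances:
  R: Z = R = 145 Ω
  L: Z = jωL = j·314.2·0.00847 = 0 + j2.661 Ω
Step 3 — Series combination: Z_total = R + L = 145 + j2.661 Ω = 145∠1.1° Ω.
Step 4 — Source phasor: V = 135∠-67.3° V = 52.1 - j124.5 V.
Step 5 — Current: I = V / Z = 0.3434 - j0.8652 A = 0.9309∠-68.4° A.
Step 6 — Complex power: S = V·I* = 125.6 + j2.306 VA.
Step 7 — Real power: P = Re(S) = 125.6 W.
Step 8 — Reactive power: Q = Im(S) = 2.306 VAR.
Step 9 — Apparent power: |S| = 125.7 VA.
Step 10 — Power factor: PF = P/|S| = 0.9998 (lagging).

(a) P = 125.6 W  (b) Q = 2.306 VAR  (c) S = 125.7 VA  (d) PF = 0.9998 (lagging)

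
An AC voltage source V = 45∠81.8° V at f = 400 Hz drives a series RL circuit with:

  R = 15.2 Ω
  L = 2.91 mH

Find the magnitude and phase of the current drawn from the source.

Step 1 — Angular frequency: ω = 2π·f = 2π·400 = 2513 rad/s.
Step 2 — Component impedances:
  R: Z = R = 15.2 Ω
  L: Z = jωL = j·2513·0.00291 = 0 + j7.314 Ω
Step 3 — Series combination: Z_total = R + L = 15.2 + j7.314 Ω = 16.87∠25.7° Ω.
Step 4 — Source phasor: V = 45∠81.8° V = 6.418 + j44.54 V.
Step 5 — Ohm's law: I = V / Z_total = (6.418 + j44.54) / (15.2 + j7.314) = 1.488 + j2.214 A.
Step 6 — Convert to polar: |I| = 2.668 A, ∠I = 56.1°.

I = 2.668∠56.1° A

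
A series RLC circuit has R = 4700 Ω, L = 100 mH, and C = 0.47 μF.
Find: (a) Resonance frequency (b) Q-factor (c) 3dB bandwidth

Step 1 — Resonance condition Im(Z)=0 gives ω₀ = 1/√(LC).
Step 2 — ω₀ = 1/√(0.1·4.7e-07) = 4613 rad/s.
Step 3 — f₀ = ω₀/(2π) = 734.1 Hz.
Step 4 — Series Q: Q = ω₀L/R = 4613·0.1/4700 = 0.09814.
Step 5 — 3dB bandwidth: Δω = ω₀/Q = 4.7e+04 rad/s; BW = Δω/(2π) = 7480 Hz.

(a) f₀ = 734.1 Hz  (b) Q = 0.09814  (c) BW = 7480 Hz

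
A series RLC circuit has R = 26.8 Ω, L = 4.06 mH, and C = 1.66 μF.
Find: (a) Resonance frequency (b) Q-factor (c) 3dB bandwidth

Step 1 — Resonance condition Im(Z)=0 gives ω₀ = 1/√(LC).
Step 2 — ω₀ = 1/√(0.00406·1.66e-06) = 1.218e+04 rad/s.
Step 3 — f₀ = ω₀/(2π) = 1939 Hz.
Step 4 — Series Q: Q = ω₀L/R = 1.218e+04·0.00406/26.8 = 1.845.
Step 5 — 3dB bandwidth: Δω = ω₀/Q = 6601 rad/s; BW = Δω/(2π) = 1051 Hz.

(a) f₀ = 1939 Hz  (b) Q = 1.845  (c) BW = 1051 Hz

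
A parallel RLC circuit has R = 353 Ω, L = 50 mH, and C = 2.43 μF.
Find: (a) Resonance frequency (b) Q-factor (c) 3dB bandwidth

Step 1 — Resonance: ω₀ = 1/√(LC) = 1/√(0.05·2.43e-06) = 2869 rad/s.
Step 2 — f₀ = ω₀/(2π) = 456.6 Hz.
Step 3 — Parallel Q: Q = R/(ω₀L) = 353/(2869·0.05) = 2.461.
Step 4 — Bandwidth: Δω = ω₀/Q = 1166 rad/s; BW = Δω/(2π) = 185.5 Hz.

(a) f₀ = 456.6 Hz  (b) Q = 2.461  (c) BW = 185.5 Hz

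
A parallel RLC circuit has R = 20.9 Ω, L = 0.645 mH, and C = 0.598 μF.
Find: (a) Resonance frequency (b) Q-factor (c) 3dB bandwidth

Step 1 — Resonance: ω₀ = 1/√(LC) = 1/√(0.000645·5.98e-07) = 5.092e+04 rad/s.
Step 2 — f₀ = ω₀/(2π) = 8104 Hz.
Step 3 — Parallel Q: Q = R/(ω₀L) = 20.9/(5.092e+04·0.000645) = 0.6364.
Step 4 — Bandwidth: Δω = ω₀/Q = 8.001e+04 rad/s; BW = Δω/(2π) = 1.273e+04 Hz.

(a) f₀ = 8104 Hz  (b) Q = 0.6364  (c) BW = 1.273e+04 Hz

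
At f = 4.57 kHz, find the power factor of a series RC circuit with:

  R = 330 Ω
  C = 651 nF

Step 1 — Angular frequency: ω = 2π·f = 2π·4570 = 2.871e+04 rad/s.
Step 2 — Component impedances:
  R: Z = R = 330 Ω
  C: Z = 1/(jωC) = -j/(ω·C) = 0 - j53.5 Ω
Step 3 — Series combination: Z_total = R + C = 330 - j53.5 Ω = 334.3∠-9.2° Ω.
Step 4 — Power factor: PF = cos(φ) = Re(Z)/|Z| = 330/334.3 = 0.9871.
Step 5 — Type: Im(Z) = -53.5 ⇒ leading (phase φ = -9.2°).

PF = 0.9871 (leading, φ = -9.2°)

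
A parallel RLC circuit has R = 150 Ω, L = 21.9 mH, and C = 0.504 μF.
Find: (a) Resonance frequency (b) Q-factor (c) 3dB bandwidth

Step 1 — Resonance: ω₀ = 1/√(LC) = 1/√(0.0219·5.04e-07) = 9518 rad/s.
Step 2 — f₀ = ω₀/(2π) = 1515 Hz.
Step 3 — Parallel Q: Q = R/(ω₀L) = 150/(9518·0.0219) = 0.7196.
Step 4 — Bandwidth: Δω = ω₀/Q = 1.323e+04 rad/s; BW = Δω/(2π) = 2105 Hz.

(a) f₀ = 1515 Hz  (b) Q = 0.7196  (c) BW = 2105 Hz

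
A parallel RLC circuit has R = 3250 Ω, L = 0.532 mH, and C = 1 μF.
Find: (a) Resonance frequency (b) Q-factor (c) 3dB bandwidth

Step 1 — Resonance: ω₀ = 1/√(LC) = 1/√(0.000532·1e-06) = 4.336e+04 rad/s.
Step 2 — f₀ = ω₀/(2π) = 6900 Hz.
Step 3 — Parallel Q: Q = R/(ω₀L) = 3250/(4.336e+04·0.000532) = 140.9.
Step 4 — Bandwidth: Δω = ω₀/Q = 307.7 rad/s; BW = Δω/(2π) = 48.97 Hz.

(a) f₀ = 6900 Hz  (b) Q = 140.9  (c) BW = 48.97 Hz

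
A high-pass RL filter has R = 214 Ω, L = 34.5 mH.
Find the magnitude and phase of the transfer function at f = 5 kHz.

Step 1 — Angular frequency: ω = 2π·5000 = 3.142e+04 rad/s.
Step 2 — Transfer function: H(jω) = jωL/(R + jωL).
Step 3 — Numerator jωL = j·1084; denominator R + jωL = 214 + j1084.
Step 4 — H = 0.9625 + j0.19.
Step 5 — Magnitude: |H| = 0.9811 (-0.2 dB); phase: φ = 11.2°.

|H| = 0.9811 (-0.2 dB), φ = 11.2°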